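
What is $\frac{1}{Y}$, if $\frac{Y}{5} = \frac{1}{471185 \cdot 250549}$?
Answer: $23610986113$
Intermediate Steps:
$Y = \frac{1}{23610986113}$ ($Y = 5 \frac{1}{471185 \cdot 250549} = 5 \cdot \frac{1}{471185} \cdot \frac{1}{250549} = 5 \cdot \frac{1}{118054930565} = \frac{1}{23610986113} \approx 4.2353 \cdot 10^{-11}$)
$\frac{1}{Y} = \frac{1}{\frac{1}{23610986113}} = 23610986113$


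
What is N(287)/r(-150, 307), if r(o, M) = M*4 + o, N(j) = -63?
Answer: -9/154 ≈ -0.058442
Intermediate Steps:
r(o, M) = o + 4*M (r(o, M) = 4*M + o = o + 4*M)
N(287)/r(-150, 307) = -63/(-150 + 4*307) = -63/(-150 + 1228) = -63/1078 = -63*1/1078 = -9/154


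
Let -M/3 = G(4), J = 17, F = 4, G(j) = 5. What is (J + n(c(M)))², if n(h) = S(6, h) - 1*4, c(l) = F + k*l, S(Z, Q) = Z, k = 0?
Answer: 361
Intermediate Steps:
M = -15 (M = -3*5 = -15)
c(l) = 4 (c(l) = 4 + 0*l = 4 + 0 = 4)
n(h) = 2 (n(h) = 6 - 1*4 = 6 - 4 = 2)
(J + n(c(M)))² = (17 + 2)² = 19² = 361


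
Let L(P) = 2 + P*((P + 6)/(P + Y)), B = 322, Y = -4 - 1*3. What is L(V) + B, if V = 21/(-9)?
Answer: 3899/12 ≈ 324.92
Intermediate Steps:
Y = -7 (Y = -4 - 3 = -7)
V = -7/3 (V = 21*(-⅑) = -7/3 ≈ -2.3333)
L(P) = 2 + P*(6 + P)/(-7 + P) (L(P) = 2 + P*((P + 6)/(P - 7)) = 2 + P*((6 + P)/(-7 + P)) = 2 + P*(6 + P)/(-7 + P))
L(V) + B = (-14 + (-7/3)² + 8*(-7/3))/(-7 - 7/3) + 322 = (-14 + 49/9 - 56/3)/(-28/3) + 322 = -3/28*(-245/9) + 322 = 35/12 + 322 = 3899/12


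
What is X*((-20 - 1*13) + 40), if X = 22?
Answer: 154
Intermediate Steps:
X*((-20 - 1*13) + 40) = 22*((-20 - 1*13) + 40) = 22*((-20 - 13) + 40) = 22*(-33 + 40) = 22*7 = 154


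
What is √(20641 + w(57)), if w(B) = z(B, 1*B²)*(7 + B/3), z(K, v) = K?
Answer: √22123 ≈ 148.74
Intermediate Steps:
w(B) = B*(7 + B/3)
√(20641 + w(57)) = √(20641 + (⅓)*57*(21 + 57)) = √(20641 + (⅓)*57*78) = √(20641 + 1482) = √22123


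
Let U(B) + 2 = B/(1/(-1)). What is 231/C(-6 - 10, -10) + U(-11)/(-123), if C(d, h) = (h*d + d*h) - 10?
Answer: 8541/12710 ≈ 0.67199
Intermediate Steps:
U(B) = -2 - B (U(B) = -2 + B/(1/(-1)) = -2 + B/(-1) = -2 + B*(-1) = -2 - B)
C(d, h) = -10 + 2*d*h (C(d, h) = (d*h + d*h) - 10 = 2*d*h - 10 = -10 + 2*d*h)
231/C(-6 - 10, -10) + U(-11)/(-123) = 231/(-10 + 2*(-6 - 10)*(-10)) + (-2 - 1*(-11))/(-123) = 231/(-10 + 2*(-16)*(-10)) + (-2 + 11)*(-1/123) = 231/(-10 + 320) + 9*(-1/123) = 231/310 - 3/41 = 8541/12710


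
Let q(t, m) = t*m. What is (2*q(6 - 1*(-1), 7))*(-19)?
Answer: -1862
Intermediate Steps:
q(t, m) = m*t
(2*q(6 - 1*(-1), 7))*(-19) = (2*(7*(6 - 1*(-1))))*(-19) = (2*(7*(6 + 1)))*(-19) = (2*(7*7))*(-19) = (2*49)*(-19) = 98*(-19) = -1862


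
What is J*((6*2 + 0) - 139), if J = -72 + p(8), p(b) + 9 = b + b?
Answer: 8255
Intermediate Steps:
p(b) = -9 + 2*b (p(b) = -9 + (b + b) = -9 + 2*b)
J = -65 (J = -72 + (-9 + 2*8) = -72 + (-9 + 16) = -72 + 7 = -65)
J*((6*2 + 0) - 139) = -65*((6*2 + 0) - 139) = -65*((12 + 0) - 139) = -65*(12 - 139) = -65*(-127) = 8255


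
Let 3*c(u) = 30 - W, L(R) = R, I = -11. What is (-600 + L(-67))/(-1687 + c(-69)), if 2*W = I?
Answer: 174/437 ≈ 0.39817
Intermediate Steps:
W = -11/2 (W = (½)*(-11) = -11/2 ≈ -5.5000)
c(u) = 71/6 (c(u) = (30 - 1*(-11/2))/3 = (30 + 11/2)/3 = (⅓)*(71/2) = 71/6)
(-600 + L(-67))/(-1687 + c(-69)) = (-600 - 67)/(-1687 + 71/6) = -667/(-10051/6) = -667*(-6/10051) = 174/437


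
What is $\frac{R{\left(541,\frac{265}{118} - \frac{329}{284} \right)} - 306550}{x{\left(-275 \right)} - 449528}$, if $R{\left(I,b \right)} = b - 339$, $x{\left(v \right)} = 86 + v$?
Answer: $\frac{5142213865}{7535458052} \approx 0.6824$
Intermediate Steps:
$R{\left(I,b \right)} = -339 + b$ ($R{\left(I,b \right)} = b - 339 = -339 + b$)
$\frac{R{\left(541,\frac{265}{118} - \frac{329}{284} \right)} - 306550}{x{\left(-275 \right)} - 449528} = \frac{\left(-339 + \left(\frac{265}{118} - \frac{329}{284}\right)\right) - 306550}{\left(86 - 275\right) - 449528} = \frac{\left(-339 + \left(265 \cdot \frac{1}{118} - \frac{329}{284}\right)\right) - 306550}{-189 - 449528} = \frac{\left(-339 + \left(\frac{265}{118} - \frac{329}{284}\right)\right) - 306550}{-449717} = \left(\left(-339 + \frac{18219}{16756}\right) - 306550\right) \left(- \frac{1}{449717}\right) = \left(- \frac{5662065}{16756} - 306550\right) \left(- \frac{1}{449717}\right) = \left(- \frac{5142213865}{16756}\right) \left(- \frac{1}{449717}\right) = \frac{5142213865}{7535458052}$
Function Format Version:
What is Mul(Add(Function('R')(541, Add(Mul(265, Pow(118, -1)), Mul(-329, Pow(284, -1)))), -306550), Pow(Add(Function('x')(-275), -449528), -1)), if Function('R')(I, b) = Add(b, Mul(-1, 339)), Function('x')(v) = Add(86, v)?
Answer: Rational(5142213865, 7535458052) ≈ 0.68240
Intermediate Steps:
Function('R')(I, b) = Add(-339, b) (Function('R')(I, b) = Add(b, -339) = Add(-339, b))
Mul(Add(Function('R')(541, Add(Mul(265, Pow(118, -1)), Mul(-329, Pow(284, -1)))), -306550), Pow(Add(Function('x')(-275), -449528), -1)) = Mul(Add(Add(-339, Add(Mul(265, Pow(118, -1)), Mul(-329, Pow(284, -1)))), -306550), Pow(Add(Add(86, -275), -449528), -1)) = Mul(Add(Add(-339, Add(Mul(265, Rational(1, 118)), Mul(-329, Rational(1, 284)))), -306550), Pow(Add(-189, -449528), -1)) = Mul(Add(Add(-339, Add(Rational(265, 118), Rational(-329, 284))), -306550), Pow(-449717, -1)) = Mul(Add(Add(-339, Rational(18219, 16756)), -306550), Rational(-1, 449717)) = Mul(Add(Rational(-5662065, 16756), -306550), Rational(-1, 449717)) = Mul(Rational(-5142213865, 16756), Rational(-1, 449717)) = Rational(5142213865, 7535458052)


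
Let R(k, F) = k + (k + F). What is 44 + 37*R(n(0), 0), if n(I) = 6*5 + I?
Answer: 2264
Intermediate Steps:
n(I) = 30 + I
R(k, F) = F + 2*k (R(k, F) = k + (F + k) = F + 2*k)
44 + 37*R(n(0), 0) = 44 + 37*(0 + 2*(30 + 0)) = 44 + 37*(0 + 2*30) = 44 + 37*(0 + 60) = 44 + 37*60 = 44 + 2220 = 2264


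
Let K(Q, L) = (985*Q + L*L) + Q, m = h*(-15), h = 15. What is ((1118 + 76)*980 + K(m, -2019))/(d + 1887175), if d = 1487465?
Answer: 1674877/1124880 ≈ 1.4889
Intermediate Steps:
m = -225 (m = 15*(-15) = -225)
K(Q, L) = L² + 986*Q (K(Q, L) = (985*Q + L²) + Q = (L² + 985*Q) + Q = L² + 986*Q)
((1118 + 76)*980 + K(m, -2019))/(d + 1887175) = ((1118 + 76)*980 + ((-2019)² + 986*(-225)))/(1487465 + 1887175) = (1194*980 + (4076361 - 221850))/3374640 = (1170120 + 3854511)*(1/3374640) = 5024631*(1/3374640) = 1674877/1124880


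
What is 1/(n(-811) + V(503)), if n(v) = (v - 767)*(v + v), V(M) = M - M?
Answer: 1/2559516 ≈ 3.9070e-7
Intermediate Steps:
V(M) = 0
n(v) = 2*v*(-767 + v) (n(v) = (-767 + v)*(2*v) = 2*v*(-767 + v))
1/(n(-811) + V(503)) = 1/(2*(-811)*(-767 - 811) + 0) = 1/(2*(-811)*(-1578) + 0) = 1/(2559516 + 0) = 1/2559516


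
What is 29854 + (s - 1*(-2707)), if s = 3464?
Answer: 36025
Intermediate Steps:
29854 + (s - 1*(-2707)) = 29854 + (3464 - 1*(-2707)) = 29854 + (3464 + 2707) = 29854 + 6171 = 36025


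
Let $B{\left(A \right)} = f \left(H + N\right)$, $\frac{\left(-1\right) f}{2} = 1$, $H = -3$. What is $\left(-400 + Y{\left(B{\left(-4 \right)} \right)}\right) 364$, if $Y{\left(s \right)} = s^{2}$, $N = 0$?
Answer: $-132496$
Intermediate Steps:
$f = -2$ ($f = \left(-2\right) 1 = -2$)
$B{\left(A \right)} = 6$ ($B{\left(A \right)} = - 2 \left(-3 + 0\right) = \left(-2\right) \left(-3\right) = 6$)
$\left(-400 + Y{\left(B{\left(-4 \right)} \right)}\right) 364 = \left(-400 + 6^{2}\right) 364 = \left(-400 + 36\right) 364 = \left(-364\right) 364 = -132496$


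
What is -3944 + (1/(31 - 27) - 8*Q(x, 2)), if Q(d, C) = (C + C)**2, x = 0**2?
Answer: -16287/4 ≈ -4071.8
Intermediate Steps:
x = 0
Q(d, C) = 4*C**2 (Q(d, C) = (2*C)**2 = 4*C**2)
-3944 + (1/(31 - 27) - 8*Q(x, 2)) = -3944 + (1/(31 - 27) - 32*2**2) = -3944 + (1/4 - 32*4) = -3944 + (1/4 - 8*16) = -3944 + (1/4 - 128) = -3944 - 511/4 = -16287/4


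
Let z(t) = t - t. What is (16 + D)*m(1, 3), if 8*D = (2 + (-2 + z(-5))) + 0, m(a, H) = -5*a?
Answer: -80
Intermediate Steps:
z(t) = 0
D = 0 (D = ((2 + (-2 + 0)) + 0)/8 = ((2 - 2) + 0)/8 = (0 + 0)/8 = (⅛)*0 = 0)
(16 + D)*m(1, 3) = (16 + 0)*(-5*1) = 16*(-5) = -80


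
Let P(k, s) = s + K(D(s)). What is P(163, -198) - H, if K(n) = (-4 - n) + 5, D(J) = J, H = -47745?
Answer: 47746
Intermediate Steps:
K(n) = 1 - n
P(k, s) = 1 (P(k, s) = s + (1 - s) = 1)
P(163, -198) - H = 1 - 1*(-47745) = 1 + 47745 = 47746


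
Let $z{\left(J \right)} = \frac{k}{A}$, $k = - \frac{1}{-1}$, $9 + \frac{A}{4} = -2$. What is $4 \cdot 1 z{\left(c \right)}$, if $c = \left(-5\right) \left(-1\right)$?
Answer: $- \frac{1}{11} \approx -0.090909$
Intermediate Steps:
$A = -44$ ($A = -36 + 4 \left(-2\right) = -36 - 8 = -44$)
$k = 1$ ($k = \left(-1\right) \left(-1\right) = 1$)
$c = 5$
$z{\left(J \right)} = - \frac{1}{44}$ ($z{\left(J \right)} = 1 \frac{1}{-44} = 1 \left(- \frac{1}{44}\right) = - \frac{1}{44}$)
$4 \cdot 1 z{\left(c \right)} = 4 \cdot 1 \left(- \frac{1}{44}\right) = 4 \left(- \frac{1}{44}\right) = - \frac{1}{11}$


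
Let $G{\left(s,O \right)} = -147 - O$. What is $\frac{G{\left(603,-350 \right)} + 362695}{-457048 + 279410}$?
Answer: $- \frac{181449}{88819} \approx -2.0429$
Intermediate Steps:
$\frac{G{\left(603,-350 \right)} + 362695}{-457048 + 279410} = \frac{\left(-147 - -350\right) + 362695}{-457048 + 279410} = \frac{\left(-147 + 350\right) + 362695}{-177638} = \left(203 + 362695\right) \left(- \frac{1}{177638}\right) = 362898 \left(- \frac{1}{177638}\right) = - \frac{181449}{88819}$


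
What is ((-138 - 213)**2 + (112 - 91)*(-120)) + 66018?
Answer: 186699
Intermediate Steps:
((-138 - 213)**2 + (112 - 91)*(-120)) + 66018 = ((-351)**2 + 21*(-120)) + 66018 = (123201 - 2520) + 66018 = 120681 + 66018 = 186699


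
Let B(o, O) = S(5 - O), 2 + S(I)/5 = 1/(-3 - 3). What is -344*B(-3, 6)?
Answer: 11180/3 ≈ 3726.7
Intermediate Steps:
S(I) = -65/6 (S(I) = -10 + 5/(-3 - 3) = -10 + 5/(-6) = -10 + 5*(-⅙) = -10 - ⅚ = -65/6)
B(o, O) = -65/6
-344*B(-3, 6) = -344*(-65/6) = 11180/3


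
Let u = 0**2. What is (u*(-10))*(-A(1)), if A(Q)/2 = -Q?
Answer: 0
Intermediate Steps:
A(Q) = -2*Q (A(Q) = 2*(-Q) = -2*Q)
u = 0
(u*(-10))*(-A(1)) = (0*(-10))*(-(-2)) = 0*(-1*(-2)) = 0*2 = 0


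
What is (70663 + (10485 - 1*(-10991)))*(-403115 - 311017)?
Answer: -65799408348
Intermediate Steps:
(70663 + (10485 - 1*(-10991)))*(-403115 - 311017) = (70663 + (10485 + 10991))*(-714132) = (70663 + 21476)*(-714132) = 92139*(-714132) = -65799408348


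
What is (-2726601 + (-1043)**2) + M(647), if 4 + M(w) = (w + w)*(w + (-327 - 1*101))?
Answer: -1355370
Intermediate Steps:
M(w) = -4 + 2*w*(-428 + w) (M(w) = -4 + (w + w)*(w + (-327 - 1*101)) = -4 + (2*w)*(w + (-327 - 101)) = -4 + (2*w)*(w - 428) = -4 + (2*w)*(-428 + w) = -4 + 2*w*(-428 + w))
(-2726601 + (-1043)**2) + M(647) = (-2726601 + (-1043)**2) + (-4 - 856*647 + 2*647**2) = (-2726601 + 1087849) + (-4 - 553832 + 2*418609) = -1638752 + (-4 - 553832 + 837218) = -1638752 + 283382 = -1355370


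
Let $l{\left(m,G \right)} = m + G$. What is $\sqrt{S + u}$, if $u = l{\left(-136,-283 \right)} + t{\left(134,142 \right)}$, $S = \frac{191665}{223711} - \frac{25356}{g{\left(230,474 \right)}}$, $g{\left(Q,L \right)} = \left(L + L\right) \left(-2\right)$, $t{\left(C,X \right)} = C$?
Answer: $\frac{i \sqrt{338289971782289946}}{35346338} \approx 16.455 i$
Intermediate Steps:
$g{\left(Q,L \right)} = - 4 L$ ($g{\left(Q,L \right)} = 2 L \left(-2\right) = - 4 L$)
$S = \frac{502984413}{35346338}$ ($S = \frac{191665}{223711} - \frac{25356}{\left(-4\right) 474} = 191665 \cdot \frac{1}{223711} - \frac{25356}{-1896} = \frac{191665}{223711} - - \frac{2113}{158} = \frac{191665}{223711} + \frac{2113}{158} = \frac{502984413}{35346338} \approx 14.23$)
$l{\left(m,G \right)} = G + m$
$u = -285$ ($u = \left(-283 - 136\right) + 134 = -419 + 134 = -285$)
$\sqrt{S + u} = \sqrt{\frac{502984413}{35346338} - 285} = \sqrt{- \frac{9570721917}{35346338}} = \frac{i \sqrt{338289971782289946}}{35346338}$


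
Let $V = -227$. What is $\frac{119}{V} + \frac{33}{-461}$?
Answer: $- \frac{62350}{104647} \approx -0.59581$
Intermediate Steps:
$\frac{119}{V} + \frac{33}{-461} = \frac{119}{-227} + \frac{33}{-461} = 119 \left(- \frac{1}{227}\right) + 33 \left(- \frac{1}{461}\right) = - \frac{119}{227} - \frac{33}{461} = - \frac{62350}{104647}$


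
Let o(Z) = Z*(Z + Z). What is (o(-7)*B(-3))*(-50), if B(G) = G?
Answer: 14700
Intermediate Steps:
o(Z) = 2*Z² (o(Z) = Z*(2*Z) = 2*Z²)
(o(-7)*B(-3))*(-50) = ((2*(-7)²)*(-3))*(-50) = ((2*49)*(-3))*(-50) = (98*(-3))*(-50) = -294*(-50) = 14700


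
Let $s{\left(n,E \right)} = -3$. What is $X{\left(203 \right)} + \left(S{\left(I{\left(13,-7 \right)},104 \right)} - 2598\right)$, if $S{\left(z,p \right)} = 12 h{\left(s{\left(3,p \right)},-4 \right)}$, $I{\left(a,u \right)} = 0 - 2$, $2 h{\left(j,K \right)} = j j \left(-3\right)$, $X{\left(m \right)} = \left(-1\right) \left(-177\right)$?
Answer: $-2583$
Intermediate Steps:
$X{\left(m \right)} = 177$
$h{\left(j,K \right)} = - \frac{3 j^{2}}{2}$ ($h{\left(j,K \right)} = \frac{j j \left(-3\right)}{2} = \frac{j^{2} \left(-3\right)}{2} = \frac{\left(-3\right) j^{2}}{2} = - \frac{3 j^{2}}{2}$)
$I{\left(a,u \right)} = -2$
$S{\left(z,p \right)} = -162$ ($S{\left(z,p \right)} = 12 \left(- \frac{3 \left(-3\right)^{2}}{2}\right) = 12 \left(\left(- \frac{3}{2}\right) 9\right) = 12 \left(- \frac{27}{2}\right) = -162$)
$X{\left(203 \right)} + \left(S{\left(I{\left(13,-7 \right)},104 \right)} - 2598\right) = 177 - 2760 = -2583$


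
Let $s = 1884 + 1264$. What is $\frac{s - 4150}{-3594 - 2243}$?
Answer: $\frac{1002}{5837} \approx 0.17166$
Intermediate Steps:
$s = 3148$
$\frac{s - 4150}{-3594 - 2243} = \frac{3148 - 4150}{-3594 - 2243} = - \frac{1002}{-5837} = \left(-1002\right) \left(- \frac{1}{5837}\right) = \frac{1002}{5837}$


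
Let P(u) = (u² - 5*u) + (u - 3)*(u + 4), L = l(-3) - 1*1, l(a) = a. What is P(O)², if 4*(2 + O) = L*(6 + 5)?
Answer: 142884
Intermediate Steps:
L = -4 (L = -3 - 1*1 = -3 - 1 = -4)
O = -13 (O = -2 + (-4*(6 + 5))/4 = -2 + (-4*11)/4 = -2 + (¼)*(-44) = -2 - 11 = -13)
P(u) = u² - 5*u + (-3 + u)*(4 + u) (P(u) = (u² - 5*u) + (-3 + u)*(4 + u) = u² - 5*u + (-3 + u)*(4 + u))
P(O)² = (-12 - 4*(-13) + 2*(-13)²)² = (-12 + 52 + 2*169)² = (-12 + 52 + 338)² = 378² = 142884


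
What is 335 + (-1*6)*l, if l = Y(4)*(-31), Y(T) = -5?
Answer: -595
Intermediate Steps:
l = 155 (l = -5*(-31) = 155)
335 + (-1*6)*l = 335 - 1*6*155 = 335 - 6*155 = 335 - 930 = -595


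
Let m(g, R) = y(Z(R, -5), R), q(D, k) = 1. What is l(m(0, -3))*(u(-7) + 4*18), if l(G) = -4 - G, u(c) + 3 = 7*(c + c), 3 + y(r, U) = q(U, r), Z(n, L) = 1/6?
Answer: 58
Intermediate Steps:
Z(n, L) = ⅙
y(r, U) = -2 (y(r, U) = -3 + 1 = -2)
m(g, R) = -2
u(c) = -3 + 14*c (u(c) = -3 + 7*(c + c) = -3 + 7*(2*c) = -3 + 14*c)
l(m(0, -3))*(u(-7) + 4*18) = (-4 - 1*(-2))*((-3 + 14*(-7)) + 4*18) = (-4 + 2)*((-3 - 98) + 72) = -2*(-101 + 72) = -2*(-29) = 58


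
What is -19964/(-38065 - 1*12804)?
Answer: 2852/7267 ≈ 0.39246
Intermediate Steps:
-19964/(-38065 - 1*12804) = -19964/(-38065 - 12804) = -19964/(-50869) = -19964*(-1/50869) = 2852/7267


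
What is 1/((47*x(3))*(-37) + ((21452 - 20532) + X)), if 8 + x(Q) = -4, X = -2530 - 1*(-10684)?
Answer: 1/29942 ≈ 3.3398e-5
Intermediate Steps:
X = 8154 (X = -2530 + 10684 = 8154)
x(Q) = -12 (x(Q) = -8 - 4 = -12)
1/((47*x(3))*(-37) + ((21452 - 20532) + X)) = 1/((47*(-12))*(-37) + ((21452 - 20532) + 8154)) = 1/(-564*(-37) + (920 + 8154)) = 1/(20868 + 9074) = 1/29942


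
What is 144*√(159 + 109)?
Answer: 288*√67 ≈ 2357.4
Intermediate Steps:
144*√(159 + 109) = 144*√268 = 144*(2*√67) = 288*√67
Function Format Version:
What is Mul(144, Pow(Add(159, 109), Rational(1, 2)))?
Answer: Mul(288, Pow(67, Rational(1, 2))) ≈ 2357.4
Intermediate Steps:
Mul(144, Pow(Add(159, 109), Rational(1, 2))) = Mul(144, Pow(268, Rational(1, 2))) = Mul(144, Mul(2, Pow(67, Rational(1, 2)))) = Mul(288, Pow(67, Rational(1, 2)))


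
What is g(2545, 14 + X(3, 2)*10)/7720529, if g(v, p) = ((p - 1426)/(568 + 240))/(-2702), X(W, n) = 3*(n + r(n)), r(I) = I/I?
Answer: 661/8427791220632 ≈ 7.8431e-11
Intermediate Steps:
r(I) = 1
X(W, n) = 3 + 3*n (X(W, n) = 3*(n + 1) = 3*(1 + n) = 3 + 3*n)
g(v, p) = 713/1091608 - p/2183216 (g(v, p) = ((-1426 + p)/808)*(-1/2702) = ((-1426 + p)*(1/808))*(-1/2702) = (-713/404 + p/808)*(-1/2702) = 713/1091608 - p/2183216)
g(2545, 14 + X(3, 2)*10)/7720529 = (713/1091608 - (14 + (3 + 3*2)*10)/2183216)/7720529 = (713/1091608 - (14 + (3 + 6)*10)/2183216)*(1/7720529) = (713/1091608 - (14 + 9*10)/2183216)*(1/7720529) = (713/1091608 - (14 + 90)/2183216)*(1/7720529) = (713/1091608 - 1/2183216*104)*(1/7720529) = (713/1091608 - 13/272902)*(1/7720529) = (661/1091608)*(1/7720529) = 661/8427791220632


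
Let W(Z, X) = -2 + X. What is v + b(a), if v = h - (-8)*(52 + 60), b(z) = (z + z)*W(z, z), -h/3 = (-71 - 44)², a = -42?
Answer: -35083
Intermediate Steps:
h = -39675 (h = -3*(-71 - 44)² = -3*(-115)² = -3*13225 = -39675)
b(z) = 2*z*(-2 + z) (b(z) = (z + z)*(-2 + z) = (2*z)*(-2 + z) = 2*z*(-2 + z))
v = -38779 (v = -39675 - (-8)*(52 + 60) = -39675 - (-8)*112 = -39675 - 1*(-896) = -39675 + 896 = -38779)
v + b(a) = -38779 + 2*(-42)*(-2 - 42) = -38779 + 2*(-42)*(-44) = -38779 + 3696 = -35083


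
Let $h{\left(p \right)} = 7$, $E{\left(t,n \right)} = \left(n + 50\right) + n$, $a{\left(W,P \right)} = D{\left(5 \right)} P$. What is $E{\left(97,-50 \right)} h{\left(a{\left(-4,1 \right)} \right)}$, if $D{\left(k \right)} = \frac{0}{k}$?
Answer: $-350$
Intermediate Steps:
$D{\left(k \right)} = 0$
$a{\left(W,P \right)} = 0$ ($a{\left(W,P \right)} = 0 P = 0$)
$E{\left(t,n \right)} = 50 + 2 n$ ($E{\left(t,n \right)} = \left(50 + n\right) + n = 50 + 2 n$)
$E{\left(97,-50 \right)} h{\left(a{\left(-4,1 \right)} \right)} = \left(50 + 2 \left(-50\right)\right) 7 = \left(50 - 100\right) 7 = \left(-50\right) 7 = -350$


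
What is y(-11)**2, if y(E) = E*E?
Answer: 14641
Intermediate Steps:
y(E) = E**2
y(-11)**2 = ((-11)**2)**2 = 121**2 = 14641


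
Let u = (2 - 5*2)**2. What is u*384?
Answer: 24576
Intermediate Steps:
u = 64 (u = (2 - 10)**2 = (-8)**2 = 64)
u*384 = 64*384 = 24576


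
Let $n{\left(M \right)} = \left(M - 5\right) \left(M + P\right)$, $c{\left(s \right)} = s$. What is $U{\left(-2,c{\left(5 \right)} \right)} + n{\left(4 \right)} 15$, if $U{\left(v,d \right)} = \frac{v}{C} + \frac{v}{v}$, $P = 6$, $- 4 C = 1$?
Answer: $-141$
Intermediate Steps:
$C = - \frac{1}{4}$ ($C = \left(- \frac{1}{4}\right) 1 = - \frac{1}{4} \approx -0.25$)
$n{\left(M \right)} = \left(-5 + M\right) \left(6 + M\right)$ ($n{\left(M \right)} = \left(M - 5\right) \left(M + 6\right) = \left(-5 + M\right) \left(6 + M\right)$)
$U{\left(v,d \right)} = 1 - 4 v$ ($U{\left(v,d \right)} = \frac{v}{- \frac{1}{4}} + \frac{v}{v} = v \left(-4\right) + 1 = - 4 v + 1 = 1 - 4 v$)
$U{\left(-2,c{\left(5 \right)} \right)} + n{\left(4 \right)} 15 = \left(1 - -8\right) + \left(-30 + 4 + 4^{2}\right) 15 = \left(1 + 8\right) + \left(-30 + 4 + 16\right) 15 = 9 - 150 = -141$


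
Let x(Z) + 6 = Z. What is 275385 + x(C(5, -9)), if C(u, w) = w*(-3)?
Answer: 275406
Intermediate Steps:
C(u, w) = -3*w
x(Z) = -6 + Z
275385 + x(C(5, -9)) = 275385 + (-6 - 3*(-9)) = 275385 + (-6 + 27) = 275385 + 21 = 275406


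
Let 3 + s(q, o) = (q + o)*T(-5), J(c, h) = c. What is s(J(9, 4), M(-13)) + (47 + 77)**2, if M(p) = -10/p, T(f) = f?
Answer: 199214/13 ≈ 15324.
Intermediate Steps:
s(q, o) = -3 - 5*o - 5*q (s(q, o) = -3 + (q + o)*(-5) = -3 + (o + q)*(-5) = -3 + (-5*o - 5*q) = -3 - 5*o - 5*q)
s(J(9, 4), M(-13)) + (47 + 77)**2 = (-3 - (-50)/(-13) - 5*9) + (47 + 77)**2 = (-3 - (-50)*(-1)/13 - 45) + 124**2 = (-3 - 5*10/13 - 45) + 15376 = (-3 - 50/13 - 45) + 15376 = -674/13 + 15376 = 199214/13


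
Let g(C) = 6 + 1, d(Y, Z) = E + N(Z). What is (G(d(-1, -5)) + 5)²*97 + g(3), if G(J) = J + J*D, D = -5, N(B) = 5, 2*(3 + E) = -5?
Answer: 4760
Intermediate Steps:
E = -11/2 (E = -3 + (½)*(-5) = -3 - 5/2 = -11/2 ≈ -5.5000)
d(Y, Z) = -½ (d(Y, Z) = -11/2 + 5 = -½)
g(C) = 7
G(J) = -4*J (G(J) = J + J*(-5) = J - 5*J = -4*J)
(G(d(-1, -5)) + 5)²*97 + g(3) = (-4*(-½) + 5)²*97 + 7 = (2 + 5)²*97 + 7 = 7²*97 + 7 = 49*97 + 7 = 4753 + 7 = 4760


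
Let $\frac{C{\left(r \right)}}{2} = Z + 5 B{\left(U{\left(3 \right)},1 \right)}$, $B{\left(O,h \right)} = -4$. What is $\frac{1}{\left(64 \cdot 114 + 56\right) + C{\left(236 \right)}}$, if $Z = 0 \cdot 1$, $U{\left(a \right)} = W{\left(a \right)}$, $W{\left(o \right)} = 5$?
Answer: $\frac{1}{7312} \approx 0.00013676$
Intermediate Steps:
$U{\left(a \right)} = 5$
$Z = 0$
$C{\left(r \right)} = -40$ ($C{\left(r \right)} = 2 \left(0 + 5 \left(-4\right)\right) = 2 \left(0 - 20\right) = 2 \left(-20\right) = -40$)
$\frac{1}{\left(64 \cdot 114 + 56\right) + C{\left(236 \right)}} = \frac{1}{\left(64 \cdot 114 + 56\right) - 40} = \frac{1}{\left(7296 + 56\right) - 40} = \frac{1}{7352 - 40} = \frac{1}{7312}$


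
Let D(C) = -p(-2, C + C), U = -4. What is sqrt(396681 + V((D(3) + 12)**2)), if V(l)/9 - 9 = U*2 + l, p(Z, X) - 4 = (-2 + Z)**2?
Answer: sqrt(397266) ≈ 630.29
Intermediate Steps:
p(Z, X) = 4 + (-2 + Z)**2
D(C) = -20 (D(C) = -(4 + (-2 - 2)**2) = -(4 + (-4)**2) = -(4 + 16) = -1*20 = -20)
V(l) = 9 + 9*l (V(l) = 81 + 9*(-4*2 + l) = 81 + 9*(-8 + l) = 81 + (-72 + 9*l) = 9 + 9*l)
sqrt(396681 + V((D(3) + 12)**2)) = sqrt(396681 + (9 + 9*(-20 + 12)**2)) = sqrt(396681 + (9 + 9*(-8)**2)) = sqrt(396681 + (9 + 9*64)) = sqrt(396681 + (9 + 576)) = sqrt(396681 + 585) = sqrt(397266)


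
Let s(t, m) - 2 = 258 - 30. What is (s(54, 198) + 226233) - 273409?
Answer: -46946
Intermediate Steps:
s(t, m) = 230 (s(t, m) = 2 + (258 - 30) = 2 + 228 = 230)
(s(54, 198) + 226233) - 273409 = (230 + 226233) - 273409 = 226463 - 273409 = -46946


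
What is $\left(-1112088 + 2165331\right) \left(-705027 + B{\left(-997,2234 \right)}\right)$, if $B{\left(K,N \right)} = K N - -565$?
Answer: $-3087855697680$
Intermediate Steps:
$B{\left(K,N \right)} = 565 + K N$ ($B{\left(K,N \right)} = K N + 565 = 565 + K N$)
$\left(-1112088 + 2165331\right) \left(-705027 + B{\left(-997,2234 \right)}\right) = \left(-1112088 + 2165331\right) \left(-705027 + \left(565 - 2227298\right)\right) = 1053243 \left(-705027 + \left(565 - 2227298\right)\right) = 1053243 \left(-705027 - 2226733\right) = 1053243 \left(-2931760\right) = -3087855697680$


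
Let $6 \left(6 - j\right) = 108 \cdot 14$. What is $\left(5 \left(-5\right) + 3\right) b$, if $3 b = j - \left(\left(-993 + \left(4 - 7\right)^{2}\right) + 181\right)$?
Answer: $- \frac{12254}{3} \approx -4084.7$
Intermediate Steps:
$j = -246$ ($j = 6 - \frac{108 \cdot 14}{6} = 6 - 252 = -246$)
$b = \frac{557}{3}$ ($b = \frac{-246 - \left(\left(-993 + \left(4 - 7\right)^{2}\right) + 181\right)}{3} = \frac{-246 - \left(\left(-993 + \left(-3\right)^{2}\right) + 181\right)}{3} = \frac{-246 - \left(\left(-993 + 9\right) + 181\right)}{3} = \frac{-246 - \left(-984 + 181\right)}{3} = \frac{-246 - -803}{3} = \frac{-246 + 803}{3} = \frac{1}{3} \cdot 557 = \frac{557}{3} \approx 185.67$)
$\left(5 \left(-5\right) + 3\right) b = \left(5 \left(-5\right) + 3\right) \frac{557}{3} = \left(-25 + 3\right) \frac{557}{3} = \left(-22\right) \frac{557}{3} = - \frac{12254}{3}$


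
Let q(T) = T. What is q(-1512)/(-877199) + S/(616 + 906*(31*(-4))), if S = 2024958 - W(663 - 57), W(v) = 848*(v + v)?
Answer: -437279060241/49003844936 ≈ -8.9234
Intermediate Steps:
W(v) = 1696*v (W(v) = 848*(2*v) = 1696*v)
S = 997182 (S = 2024958 - 1696*(663 - 57) = 2024958 - 1696*606 = 2024958 - 1*1027776 = 2024958 - 1027776 = 997182)
q(-1512)/(-877199) + S/(616 + 906*(31*(-4))) = -1512/(-877199) + 997182/(616 + 906*(31*(-4))) = -1512*(-1/877199) + 997182/(616 + 906*(-124)) = 1512/877199 + 997182/(616 - 112344) = 1512/877199 + 997182/(-111728) = 1512/877199 + 997182*(-1/111728) = 1512/877199 - 498591/55864 = -437279060241/49003844936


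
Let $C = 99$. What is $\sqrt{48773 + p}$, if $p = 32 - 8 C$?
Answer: $19 \sqrt{133} \approx 219.12$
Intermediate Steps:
$p = -760$ ($p = 32 - 792 = -760$)
$\sqrt{48773 + p} = \sqrt{48773 - 760} = \sqrt{48013} = 19 \sqrt{133}$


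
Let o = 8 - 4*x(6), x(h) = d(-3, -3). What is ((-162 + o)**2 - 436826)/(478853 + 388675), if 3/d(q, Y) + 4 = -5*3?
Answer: -74601395/156588804 ≈ -0.47642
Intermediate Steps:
d(q, Y) = -3/19 (d(q, Y) = 3/(-4 - 5*3) = 3/(-4 - 15) = 3/(-19) = 3*(-1/19) = -3/19)
x(h) = -3/19
o = 164/19 (o = 8 - 4*(-3/19) = 8 + 12/19 = 164/19 ≈ 8.6316)
((-162 + o)**2 - 436826)/(478853 + 388675) = ((-162 + 164/19)**2 - 436826)/(478853 + 388675) = ((-2914/19)**2 - 436826)/867528 = (8491396/361 - 436826)*(1/867528) = -149202790/361*1/867528 = -74601395/156588804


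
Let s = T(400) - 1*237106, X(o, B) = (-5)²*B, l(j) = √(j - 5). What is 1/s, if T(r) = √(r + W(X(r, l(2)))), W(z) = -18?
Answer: -118553/28109627427 - √382/56219254854 ≈ -4.2179e-6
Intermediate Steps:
l(j) = √(-5 + j)
X(o, B) = 25*B
T(r) = √(-18 + r) (T(r) = √(r - 18) = √(-18 + r))
s = -237106 + √382 (s = √(-18 + 400) - 1*237106 = √382 - 237106 = -237106 + √382 ≈ -2.3709e+5)
1/s = 1/(-237106 + √382)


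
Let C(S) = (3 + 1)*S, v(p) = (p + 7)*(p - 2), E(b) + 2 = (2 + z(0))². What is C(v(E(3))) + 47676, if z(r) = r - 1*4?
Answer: 47676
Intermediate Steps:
z(r) = -4 + r (z(r) = r - 4 = -4 + r)
E(b) = 2 (E(b) = -2 + (2 + (-4 + 0))² = -2 + (2 - 4)² = -2 + (-2)² = -2 + 4 = 2)
v(p) = (-2 + p)*(7 + p) (v(p) = (7 + p)*(-2 + p) = (-2 + p)*(7 + p))
C(S) = 4*S
C(v(E(3))) + 47676 = 4*(-14 + 2² + 5*2) + 47676 = 4*(-14 + 4 + 10) + 47676 = 4*0 + 47676 = 0 + 47676 = 47676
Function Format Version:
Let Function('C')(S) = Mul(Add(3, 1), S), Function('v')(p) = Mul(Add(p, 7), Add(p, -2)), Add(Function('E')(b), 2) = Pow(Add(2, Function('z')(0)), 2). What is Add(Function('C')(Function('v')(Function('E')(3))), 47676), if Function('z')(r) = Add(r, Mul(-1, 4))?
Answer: 47676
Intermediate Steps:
Function('z')(r) = Add(-4, r) (Function('z')(r) = Add(r, -4) = Add(-4, r))
Function('E')(b) = 2 (Function('E')(b) = Add(-2, Pow(Add(2, Add(-4, 0)), 2)) = Add(-2, Pow(Add(2, -4), 2)) = Add(-2, Pow(-2, 2)) = Add(-2, 4) = 2)
Function('v')(p) = Mul(Add(-2, p), Add(7, p)) (Function('v')(p) = Mul(Add(7, p), Add(-2, p)) = Mul(Add(-2, p), Add(7, p)))
Function('C')(S) = Mul(4, S)
Add(Function('C')(Function('v')(Function('E')(3))), 47676) = Add(Mul(4, Add(-14, Pow(2, 2), Mul(5, 2))), 47676) = Add(Mul(4, Add(-14, 4, 10)), 47676) = Add(Mul(4, 0), 47676) = Add(0, 47676) = 47676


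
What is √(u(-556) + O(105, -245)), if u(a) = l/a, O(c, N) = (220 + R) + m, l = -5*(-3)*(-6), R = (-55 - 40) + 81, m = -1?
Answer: √15855730/278 ≈ 14.323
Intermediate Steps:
R = -14 (R = -95 + 81 = -14)
l = -90 (l = 15*(-6) = -90)
O(c, N) = 205 (O(c, N) = (220 - 14) - 1 = 206 - 1 = 205)
u(a) = -90/a
√(u(-556) + O(105, -245)) = √(-90/(-556) + 205) = √(-90*(-1/556) + 205) = √(45/278 + 205) = √(57035/278) = √15855730/278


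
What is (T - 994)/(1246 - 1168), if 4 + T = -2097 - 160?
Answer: -1085/26 ≈ -41.731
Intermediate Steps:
T = -2261 (T = -4 + (-2097 - 160) = -4 - 2257 = -2261)
(T - 994)/(1246 - 1168) = (-2261 - 994)/(1246 - 1168) = -3255/78 = -3255*1/78 = -1085/26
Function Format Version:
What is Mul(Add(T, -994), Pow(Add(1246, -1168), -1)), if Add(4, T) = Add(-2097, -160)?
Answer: Rational(-1085, 26) ≈ -41.731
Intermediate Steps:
T = -2261 (T = Add(-4, Add(-2097, -160)) = Add(-4, -2257) = -2261)
Mul(Add(T, -994), Pow(Add(1246, -1168), -1)) = Mul(Add(-2261, -994), Pow(Add(1246, -1168), -1)) = Mul(-3255, Pow(78, -1)) = Mul(-3255, Rational(1, 78)) = Rational(-1085, 26)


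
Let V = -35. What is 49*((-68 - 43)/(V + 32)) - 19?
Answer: 1794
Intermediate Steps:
49*((-68 - 43)/(V + 32)) - 19 = 49*((-68 - 43)/(-35 + 32)) - 19 = 49*(-111/(-3)) - 19 = 49*(-111*(-⅓)) - 19 = 49*37 - 19 = 1813 - 19 = 1794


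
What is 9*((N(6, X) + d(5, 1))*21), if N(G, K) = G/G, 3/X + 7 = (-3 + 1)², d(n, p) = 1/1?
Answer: 378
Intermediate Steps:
d(n, p) = 1
X = -1 (X = 3/(-7 + (-3 + 1)²) = 3/(-7 + (-2)²) = 3/(-7 + 4) = 3/(-3) = 3*(-⅓) = -1)
N(G, K) = 1
9*((N(6, X) + d(5, 1))*21) = 9*((1 + 1)*21) = 9*(2*21) = 9*42 = 378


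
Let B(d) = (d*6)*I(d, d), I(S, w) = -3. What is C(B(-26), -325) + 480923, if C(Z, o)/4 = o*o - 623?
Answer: 900931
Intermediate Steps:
B(d) = -18*d (B(d) = (d*6)*(-3) = (6*d)*(-3) = -18*d)
C(Z, o) = -2492 + 4*o² (C(Z, o) = 4*(o*o - 623) = 4*(o² - 623) = 4*(-623 + o²) = -2492 + 4*o²)
C(B(-26), -325) + 480923 = (-2492 + 4*(-325)²) + 480923 = (-2492 + 4*105625) + 480923 = (-2492 + 422500) + 480923 = 420008 + 480923 = 900931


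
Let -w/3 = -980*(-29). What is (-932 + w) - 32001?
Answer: -118193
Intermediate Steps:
w = -85260 (w = -(-2940)*(-29) = -3*28420 = -85260)
(-932 + w) - 32001 = (-932 - 85260) - 32001 = -86192 - 32001 = -118193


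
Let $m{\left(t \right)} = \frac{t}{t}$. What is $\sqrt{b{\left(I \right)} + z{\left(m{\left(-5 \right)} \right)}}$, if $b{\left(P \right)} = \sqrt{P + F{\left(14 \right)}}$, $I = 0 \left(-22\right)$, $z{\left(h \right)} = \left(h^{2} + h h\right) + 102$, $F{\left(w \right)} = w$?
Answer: $\sqrt{104 + \sqrt{14}} \approx 10.38$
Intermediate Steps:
$m{\left(t \right)} = 1$
$z{\left(h \right)} = 102 + 2 h^{2}$ ($z{\left(h \right)} = \left(h^{2} + h^{2}\right) + 102 = 2 h^{2} + 102 = 102 + 2 h^{2}$)
$I = 0$
$b{\left(P \right)} = \sqrt{14 + P}$ ($b{\left(P \right)} = \sqrt{P + 14} = \sqrt{14 + P}$)
$\sqrt{b{\left(I \right)} + z{\left(m{\left(-5 \right)} \right)}} = \sqrt{\sqrt{14 + 0} + \left(102 + 2 \cdot 1^{2}\right)} = \sqrt{\sqrt{14} + \left(102 + 2 \cdot 1\right)} = \sqrt{\sqrt{14} + \left(102 + 2\right)} = \sqrt{\sqrt{14} + 104} = \sqrt{104 + \sqrt{14}}$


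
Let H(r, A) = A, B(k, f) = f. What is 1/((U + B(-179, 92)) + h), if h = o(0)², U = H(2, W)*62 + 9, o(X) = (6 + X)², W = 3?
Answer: 1/1583 ≈ 0.00063171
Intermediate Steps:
U = 195 (U = 3*62 + 9 = 186 + 9 = 195)
h = 1296 (h = ((6 + 0)²)² = (6²)² = 36² = 1296)
1/((U + B(-179, 92)) + h) = 1/((195 + 92) + 1296) = 1/(287 + 1296) = 1/1583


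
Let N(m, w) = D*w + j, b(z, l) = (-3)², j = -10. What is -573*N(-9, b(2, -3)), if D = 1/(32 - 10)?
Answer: 120903/22 ≈ 5495.6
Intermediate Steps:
b(z, l) = 9
D = 1/22 ≈ 0.045455
N(m, w) = -10 + w/22 (N(m, w) = w/22 - 10 = -10 + w/22)
-573*N(-9, b(2, -3)) = -573*(-10 + (1/22)*9) = -573*(-10 + 9/22) = -573*(-211/22) = 120903/22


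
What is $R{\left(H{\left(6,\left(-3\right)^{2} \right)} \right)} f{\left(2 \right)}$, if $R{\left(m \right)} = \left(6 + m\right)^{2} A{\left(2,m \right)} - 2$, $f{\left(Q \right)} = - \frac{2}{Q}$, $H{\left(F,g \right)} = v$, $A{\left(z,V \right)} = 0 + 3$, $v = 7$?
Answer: $-505$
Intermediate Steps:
$A{\left(z,V \right)} = 3$
$H{\left(F,g \right)} = 7$
$R{\left(m \right)} = -2 + 3 \left(6 + m\right)^{2}$ ($R{\left(m \right)} = \left(6 + m\right)^{2} \cdot 3 - 2 = 3 \left(6 + m\right)^{2} - 2 = -2 + 3 \left(6 + m\right)^{2}$)
$R{\left(H{\left(6,\left(-3\right)^{2} \right)} \right)} f{\left(2 \right)} = \left(-2 + 3 \left(6 + 7\right)^{2}\right) \left(- \frac{2}{2}\right) = \left(-2 + 3 \cdot 13^{2}\right) \left(\left(-2\right) \frac{1}{2}\right) = \left(-2 + 3 \cdot 169\right) \left(-1\right) = \left(-2 + 507\right) \left(-1\right) = 505 \left(-1\right) = -505$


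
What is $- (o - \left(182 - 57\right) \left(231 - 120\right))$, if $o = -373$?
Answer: $14248$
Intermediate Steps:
$- (o - \left(182 - 57\right) \left(231 - 120\right)) = - (-373 - \left(182 - 57\right) \left(231 - 120\right)) = - (-373 - 125 \cdot 111) = - (-373 - 13875) = \left(-1\right) \left(-14248\right) = 14248$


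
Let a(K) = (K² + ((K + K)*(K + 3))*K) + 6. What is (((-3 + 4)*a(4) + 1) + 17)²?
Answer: 69696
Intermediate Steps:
a(K) = 6 + K² + 2*K²*(3 + K) (a(K) = (K² + ((2*K)*(3 + K))*K) + 6 = (K² + (2*K*(3 + K))*K) + 6 = (K² + 2*K²*(3 + K)) + 6 = 6 + K² + 2*K²*(3 + K))
(((-3 + 4)*a(4) + 1) + 17)² = (((-3 + 4)*(6 + 2*4³ + 7*4²) + 1) + 17)² = ((1*(6 + 2*64 + 7*16) + 1) + 17)² = ((1*(6 + 128 + 112) + 1) + 17)² = ((1*246 + 1) + 17)² = ((246 + 1) + 17)² = (247 + 17)² = 264² = 69696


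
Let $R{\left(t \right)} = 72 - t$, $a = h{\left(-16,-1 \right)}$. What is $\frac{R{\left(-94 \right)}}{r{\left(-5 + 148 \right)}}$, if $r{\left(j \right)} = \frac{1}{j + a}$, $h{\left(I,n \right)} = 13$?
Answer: $25896$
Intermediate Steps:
$a = 13$
$r{\left(j \right)} = \frac{1}{13 + j}$ ($r{\left(j \right)} = \frac{1}{j + 13} = \frac{1}{13 + j}$)
$\frac{R{\left(-94 \right)}}{r{\left(-5 + 148 \right)}} = \frac{72 - -94}{\frac{1}{13 + \left(-5 + 148\right)}} = \frac{72 + 94}{\frac{1}{13 + 143}} = \frac{166}{\frac{1}{156}} = 166 \frac{1}{\frac{1}{156}} = 166 \cdot 156 = 25896$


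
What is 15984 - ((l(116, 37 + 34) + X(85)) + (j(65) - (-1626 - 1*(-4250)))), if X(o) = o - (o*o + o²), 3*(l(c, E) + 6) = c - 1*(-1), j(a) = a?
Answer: 32875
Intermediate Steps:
l(c, E) = -17/3 + c/3 (l(c, E) = -6 + (c - 1*(-1))/3 = -6 + (c + 1)/3 = -6 + (1 + c)/3 = -6 + (⅓ + c/3) = -17/3 + c/3)
X(o) = o - 2*o² (X(o) = o - (o² + o²) = o - 2*o²)
15984 - ((l(116, 37 + 34) + X(85)) + (j(65) - (-1626 - 1*(-4250)))) = 15984 - (((-17/3 + (⅓)*116) + 85*(1 - 2*85)) + (65 - (-1626 - 1*(-4250)))) = 15984 - (((-17/3 + 116/3) + 85*(1 - 170)) + (65 - (-1626 + 4250))) = 15984 - ((33 + 85*(-169)) + (65 - 1*2624)) = 15984 - ((33 - 14365) + (65 - 2624)) = 15984 - (-14332 - 2559) = 15984 - 1*(-16891) = 15984 + 16891 = 32875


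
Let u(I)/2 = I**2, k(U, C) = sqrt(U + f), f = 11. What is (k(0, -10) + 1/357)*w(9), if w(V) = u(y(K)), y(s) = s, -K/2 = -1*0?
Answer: 0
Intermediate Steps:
K = 0 (K = -(-2)*0 = -2*0 = 0)
k(U, C) = sqrt(11 + U) (k(U, C) = sqrt(U + 11) = sqrt(11 + U))
u(I) = 2*I**2
w(V) = 0 (w(V) = 2*0**2 = 2*0 = 0)
(k(0, -10) + 1/357)*w(9) = (sqrt(11 + 0) + 1/357)*0 = (sqrt(11) + 1/357)*0 = (1/357 + sqrt(11))*0 = 0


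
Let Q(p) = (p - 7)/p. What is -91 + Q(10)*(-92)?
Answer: -593/5 ≈ -118.60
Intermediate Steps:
Q(p) = (-7 + p)/p
-91 + Q(10)*(-92) = -91 + ((-7 + 10)/10)*(-92) = -91 + ((1/10)*3)*(-92) = -91 + (3/10)*(-92) = -91 - 138/5 = -593/5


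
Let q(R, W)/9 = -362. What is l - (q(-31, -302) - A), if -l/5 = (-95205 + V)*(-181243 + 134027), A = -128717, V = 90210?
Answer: -1179345059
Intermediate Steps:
q(R, W) = -3258 (q(R, W) = 9*(-362) = -3258)
l = -1179219600 (l = -5*(-95205 + 90210)*(-181243 + 134027) = -(-24975)*(-47216) = -5*235843920 = -1179219600)
l - (q(-31, -302) - A) = -1179219600 - (-3258 - 1*(-128717)) = -1179219600 - (-3258 + 128717) = -1179219600 - 1*125459 = -1179219600 - 125459 = -1179345059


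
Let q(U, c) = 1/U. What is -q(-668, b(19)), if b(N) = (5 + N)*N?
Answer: 1/668 ≈ 0.0014970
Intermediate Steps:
b(N) = N*(5 + N)
-q(-668, b(19)) = -1/(-668) = -1*(-1/668) = 1/668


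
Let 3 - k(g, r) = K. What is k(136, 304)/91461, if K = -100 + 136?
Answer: -11/30487 ≈ -0.00036081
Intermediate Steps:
K = 36
k(g, r) = -33 (k(g, r) = 3 - 1*36 = 3 - 36 = -33)
k(136, 304)/91461 = -33/91461 = -33*1/91461 = -11/30487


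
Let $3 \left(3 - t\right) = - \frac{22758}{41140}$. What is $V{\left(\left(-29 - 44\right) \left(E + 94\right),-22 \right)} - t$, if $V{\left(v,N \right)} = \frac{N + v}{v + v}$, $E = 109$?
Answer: $- \frac{409024636}{152413415} \approx -2.6837$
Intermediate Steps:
$V{\left(v,N \right)} = \frac{N + v}{2 v}$
$t = \frac{65503}{20570}$ ($t = 3 - \frac{\left(-22758\right) \frac{1}{41140}}{3} = 3 - - \frac{3793}{20570} = 3 + \frac{3793}{20570} = \frac{65503}{20570} \approx 3.1844$)
$V{\left(\left(-29 - 44\right) \left(E + 94\right),-22 \right)} - t = \frac{-22 + \left(-29 - 44\right) \left(109 + 94\right)}{2 \left(-29 - 44\right) \left(109 + 94\right)} - \frac{65503}{20570} = \frac{-22 - 14819}{2 \left(\left(-73\right) 203\right)} - \frac{65503}{20570} = \frac{-22 - 14819}{2 \left(-14819\right)} - \frac{65503}{20570} = \frac{1}{2} \left(- \frac{1}{14819}\right) \left(-14841\right) - \frac{65503}{20570} = \frac{14841}{29638} - \frac{65503}{20570} = - \frac{409024636}{152413415}$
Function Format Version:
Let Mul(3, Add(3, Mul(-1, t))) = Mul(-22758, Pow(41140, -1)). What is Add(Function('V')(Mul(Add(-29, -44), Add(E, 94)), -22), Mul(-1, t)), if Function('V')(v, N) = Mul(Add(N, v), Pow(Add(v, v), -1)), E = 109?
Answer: Rational(-409024636, 152413415) ≈ -2.6837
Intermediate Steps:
Function('V')(v, N) = Mul(Rational(1, 2), Pow(v, -1), Add(N, v)) (Function('V')(v, N) = Mul(Add(N, v), Pow(Mul(2, v), -1)) = Mul(Add(N, v), Mul(Rational(1, 2), Pow(v, -1))) = Mul(Rational(1, 2), Pow(v, -1), Add(N, v)))
t = Rational(65503, 20570) (t = Add(3, Mul(Rational(-1, 3), Mul(-22758, Pow(41140, -1)))) = Add(3, Mul(Rational(-1, 3), Mul(-22758, Rational(1, 41140)))) = Add(3, Mul(Rational(-1, 3), Rational(-11379, 20570))) = Add(3, Rational(3793, 20570)) = Rational(65503, 20570) ≈ 3.1844)
Add(Function('V')(Mul(Add(-29, -44), Add(E, 94)), -22), Mul(-1, t)) = Add(Mul(Rational(1, 2), Pow(Mul(Add(-29, -44), Add(109, 94)), -1), Add(-22, Mul(Add(-29, -44), Add(109, 94)))), Mul(-1, Rational(65503, 20570))) = Add(Mul(Rational(1, 2), Pow(Mul(-73, 203), -1), Add(-22, Mul(-73, 203))), Rational(-65503, 20570)) = Add(Mul(Rational(1, 2), Pow(-14819, -1), Add(-22, -14819)), Rational(-65503, 20570)) = Add(Mul(Rational(1, 2), Rational(-1, 14819), -14841), Rational(-65503, 20570)) = Add(Rational(14841, 29638), Rational(-65503, 20570)) = Rational(-409024636, 152413415)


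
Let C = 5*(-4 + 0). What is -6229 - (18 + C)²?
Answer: -6233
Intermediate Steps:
C = -20 (C = 5*(-4) = -20)
-6229 - (18 + C)² = -6229 - (18 - 20)² = -6229 - 1*(-2)² = -6229 - 1*4 = -6229 - 4 = -6233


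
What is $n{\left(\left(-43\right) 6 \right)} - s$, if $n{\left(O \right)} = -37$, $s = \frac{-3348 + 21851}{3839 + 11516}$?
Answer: $- \frac{586638}{15355} \approx -38.205$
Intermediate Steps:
$s = \frac{18503}{15355} \approx 1.205$
$n{\left(\left(-43\right) 6 \right)} - s = -37 - \frac{18503}{15355} = - \frac{586638}{15355}$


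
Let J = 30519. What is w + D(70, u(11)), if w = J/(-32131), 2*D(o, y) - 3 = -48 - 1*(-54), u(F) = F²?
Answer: 228141/64262 ≈ 3.5502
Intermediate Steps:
D(o, y) = 9/2 (D(o, y) = 3/2 + (-48 - 1*(-54))/2 = 3/2 + (-48 + 54)/2 = 3/2 + (½)*6 = 3/2 + 3 = 9/2)
w = -30519/32131 (w = 30519/(-32131) = 30519*(-1/32131) = -30519/32131 ≈ -0.94983)
w + D(70, u(11)) = -30519/32131 + 9/2 = 228141/64262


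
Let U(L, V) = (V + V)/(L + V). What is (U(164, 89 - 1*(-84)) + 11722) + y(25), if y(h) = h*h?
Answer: 4161285/337 ≈ 12348.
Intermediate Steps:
y(h) = h²
U(L, V) = 2*V/(L + V) (U(L, V) = (2*V)/(L + V) = 2*V/(L + V))
(U(164, 89 - 1*(-84)) + 11722) + y(25) = (2*(89 - 1*(-84))/(164 + (89 - 1*(-84))) + 11722) + 25² = (2*(89 + 84)/(164 + (89 + 84)) + 11722) + 625 = (2*173/(164 + 173) + 11722) + 625 = (2*173/337 + 11722) + 625 = (2*173*(1/337) + 11722) + 625 = (346/337 + 11722) + 625 = 3950660/337 + 625 = 4161285/337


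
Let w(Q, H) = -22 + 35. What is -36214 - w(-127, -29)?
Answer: -36227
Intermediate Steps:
w(Q, H) = 13
-36214 - w(-127, -29) = -36214 - 1*13 = -36214 - 13 = -36227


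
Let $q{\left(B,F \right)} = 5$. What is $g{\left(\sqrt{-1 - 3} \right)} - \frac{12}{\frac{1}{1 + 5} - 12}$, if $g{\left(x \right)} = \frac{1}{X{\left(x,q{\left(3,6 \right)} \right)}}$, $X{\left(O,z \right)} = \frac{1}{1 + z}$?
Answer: $\frac{498}{71} \approx 7.0141$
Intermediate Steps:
$g{\left(x \right)} = 6$ ($g{\left(x \right)} = \frac{1}{\frac{1}{1 + 5}} = \frac{1}{\frac{1}{6}} = 6$)
$g{\left(\sqrt{-1 - 3} \right)} - \frac{12}{\frac{1}{1 + 5} - 12} = 6 - \frac{12}{\frac{1}{1 + 5} - 12} = 6 - \frac{12}{\frac{1}{6} - 12} = 6 - \frac{12}{- \frac{71}{6}} = 6 - - \frac{72}{71} = 6 + \frac{72}{71} = \frac{498}{71}$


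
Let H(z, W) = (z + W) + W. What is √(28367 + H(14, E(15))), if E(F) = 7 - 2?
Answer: √28391 ≈ 168.50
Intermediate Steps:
E(F) = 5
H(z, W) = z + 2*W (H(z, W) = (W + z) + W = z + 2*W)
√(28367 + H(14, E(15))) = √(28367 + (14 + 2*5)) = √(28367 + (14 + 10)) = √(28367 + 24) = √28391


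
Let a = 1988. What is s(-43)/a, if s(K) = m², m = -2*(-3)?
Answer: 9/497 ≈ 0.018109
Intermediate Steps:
m = 6
s(K) = 36 (s(K) = 6² = 36)
s(-43)/a = 36/1988 = 36*(1/1988) = 9/497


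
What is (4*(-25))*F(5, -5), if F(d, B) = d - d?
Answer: 0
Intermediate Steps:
F(d, B) = 0
(4*(-25))*F(5, -5) = (4*(-25))*0 = -100*0 = 0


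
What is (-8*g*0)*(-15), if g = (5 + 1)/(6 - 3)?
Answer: 0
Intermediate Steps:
g = 2 (g = 6/3 = 6*(1/3) = 2)
(-8*g*0)*(-15) = (-8*2*0)*(-15) = -16*0*(-15) = 0*(-15) = 0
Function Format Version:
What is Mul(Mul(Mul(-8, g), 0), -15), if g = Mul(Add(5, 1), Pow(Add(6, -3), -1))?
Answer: 0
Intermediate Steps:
g = 2 (g = Mul(6, Pow(3, -1)) = Mul(6, Rational(1, 3)) = 2)
Mul(Mul(Mul(-8, g), 0), -15) = Mul(Mul(Mul(-8, 2), 0), -15) = Mul(Mul(-16, 0), -15) = Mul(0, -15) = 0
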